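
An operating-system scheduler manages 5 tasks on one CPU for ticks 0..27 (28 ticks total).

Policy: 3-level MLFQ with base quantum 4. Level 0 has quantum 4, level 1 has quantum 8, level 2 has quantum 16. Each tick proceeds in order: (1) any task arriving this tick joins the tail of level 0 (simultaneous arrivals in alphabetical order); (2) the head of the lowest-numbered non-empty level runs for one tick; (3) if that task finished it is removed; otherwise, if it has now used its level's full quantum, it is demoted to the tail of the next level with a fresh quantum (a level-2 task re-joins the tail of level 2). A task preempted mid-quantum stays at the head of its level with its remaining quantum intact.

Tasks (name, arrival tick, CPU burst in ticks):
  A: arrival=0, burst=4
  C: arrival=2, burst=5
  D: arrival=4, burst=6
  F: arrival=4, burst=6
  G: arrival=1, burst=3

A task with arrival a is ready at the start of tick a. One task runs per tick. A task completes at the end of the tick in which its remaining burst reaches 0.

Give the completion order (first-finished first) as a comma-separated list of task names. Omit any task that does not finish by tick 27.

t=0: L0/L1/L2 = A/-/- → run A
t=1: L0/L1/L2 = AG/-/- → run A
t=2: L0/L1/L2 = AGC/-/- → run A
t=3: L0/L1/L2 = AGC/-/- → run A
t=4: L0/L1/L2 = GCDF/-/- → run G
t=5: L0/L1/L2 = GCDF/-/- → run G
t=6: L0/L1/L2 = GCDF/-/- → run G
t=7: L0/L1/L2 = CDF/-/- → run C
t=8: L0/L1/L2 = CDF/-/- → run C
t=9: L0/L1/L2 = CDF/-/- → run C
t=10: L0/L1/L2 = CDF/-/- → run C
t=11: L0/L1/L2 = DF/C/- → run D
t=12: L0/L1/L2 = DF/C/- → run D
t=13: L0/L1/L2 = DF/C/- → run D
t=14: L0/L1/L2 = DF/C/- → run D
t=15: L0/L1/L2 = F/CD/- → run F
t=16: L0/L1/L2 = F/CD/- → run F
t=17: L0/L1/L2 = F/CD/- → run F
t=18: L0/L1/L2 = F/CD/- → run F
t=19: L0/L1/L2 = -/CDF/- → run C
t=20: L0/L1/L2 = -/DF/- → run D
t=21: L0/L1/L2 = -/DF/- → run D
t=22: L0/L1/L2 = -/F/- → run F
t=23: L0/L1/L2 = -/F/- → run F
t=24: (idle)
t=25: (idle)
t=26: (idle)
t=27: (idle)

completion order = A, G, C, D, F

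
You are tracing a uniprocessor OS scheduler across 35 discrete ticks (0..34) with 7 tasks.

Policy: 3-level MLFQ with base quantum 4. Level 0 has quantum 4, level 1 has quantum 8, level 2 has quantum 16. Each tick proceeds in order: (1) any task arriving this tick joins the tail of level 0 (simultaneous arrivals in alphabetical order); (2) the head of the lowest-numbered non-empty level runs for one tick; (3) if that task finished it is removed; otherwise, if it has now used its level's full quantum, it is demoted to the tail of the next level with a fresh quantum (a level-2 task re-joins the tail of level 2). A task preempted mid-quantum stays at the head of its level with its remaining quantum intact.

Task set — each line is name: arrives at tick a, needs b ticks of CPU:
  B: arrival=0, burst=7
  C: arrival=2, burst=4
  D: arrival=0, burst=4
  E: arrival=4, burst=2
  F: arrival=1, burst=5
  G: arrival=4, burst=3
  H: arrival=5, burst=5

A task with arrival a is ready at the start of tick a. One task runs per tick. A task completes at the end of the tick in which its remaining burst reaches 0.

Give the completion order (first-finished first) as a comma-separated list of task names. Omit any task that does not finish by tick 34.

t=0: L0/L1/L2 = BD/-/- → run B
t=1: L0/L1/L2 = BDF/-/- → run B
t=2: L0/L1/L2 = BDFC/-/- → run B
t=3: L0/L1/L2 = BDFC/-/- → run B
t=4: L0/L1/L2 = DFCEG/B/- → run D
t=5: L0/L1/L2 = DFCEGH/B/- → run D
t=6: L0/L1/L2 = DFCEGH/B/- → run D
t=7: L0/L1/L2 = DFCEGH/B/- → run D
t=8: L0/L1/L2 = FCEGH/B/- → run F
t=9: L0/L1/L2 = FCEGH/B/- → run F
t=10: L0/L1/L2 = FCEGH/B/- → run F
t=11: L0/L1/L2 = FCEGH/B/- → run F
t=12: L0/L1/L2 = CEGH/BF/- → run C
t=13: L0/L1/L2 = CEGH/BF/- → run C
t=14: L0/L1/L2 = CEGH/BF/- → run C
t=15: L0/L1/L2 = CEGH/BF/- → run C
t=16: L0/L1/L2 = EGH/BF/- → run E
t=17: L0/L1/L2 = EGH/BF/- → run E
t=18: L0/L1/L2 = GH/BF/- → run G
t=19: L0/L1/L2 = GH/BF/- → run G
t=20: L0/L1/L2 = GH/BF/- → run G
t=21: L0/L1/L2 = H/BF/- → run H
t=22: L0/L1/L2 = H/BF/- → run H
t=23: L0/L1/L2 = H/BF/- → run H
t=24: L0/L1/L2 = H/BF/- → run H
t=25: L0/L1/L2 = -/BFH/- → run B
t=26: L0/L1/L2 = -/BFH/- → run B
t=27: L0/L1/L2 = -/BFH/- → run B
t=28: L0/L1/L2 = -/FH/- → run F
t=29: L0/L1/L2 = -/H/- → run H
t=30: (idle)
t=31: (idle)
t=32: (idle)
t=33: (idle)
t=34: (idle)

completion order = D, C, E, G, B, F, H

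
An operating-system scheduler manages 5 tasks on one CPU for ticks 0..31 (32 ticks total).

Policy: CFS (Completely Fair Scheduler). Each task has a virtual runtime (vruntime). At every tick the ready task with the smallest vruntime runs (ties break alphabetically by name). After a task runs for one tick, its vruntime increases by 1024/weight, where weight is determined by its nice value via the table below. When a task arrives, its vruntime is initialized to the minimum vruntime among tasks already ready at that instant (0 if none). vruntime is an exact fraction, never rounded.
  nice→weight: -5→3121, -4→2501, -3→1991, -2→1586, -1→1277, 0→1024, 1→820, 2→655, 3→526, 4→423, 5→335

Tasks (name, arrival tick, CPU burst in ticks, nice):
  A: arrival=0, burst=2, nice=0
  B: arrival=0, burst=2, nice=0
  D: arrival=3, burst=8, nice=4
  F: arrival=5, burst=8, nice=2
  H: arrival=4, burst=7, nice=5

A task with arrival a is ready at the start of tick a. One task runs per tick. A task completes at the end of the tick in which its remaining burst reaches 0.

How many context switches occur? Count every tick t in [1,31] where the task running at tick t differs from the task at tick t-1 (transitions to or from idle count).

t=0: vr[A=0 B=0] → run A
t=1: vr[A=1 B=0] → run B
t=2: vr[A=1 B=1] → run A
t=3: vr[B=1 D=1] → run B
t=4: vr[D=1 H=1] → run D
t=5: vr[D=1447/423 F=1 H=1] → run F
t=6: vr[D=1447/423 F=1679/655 H=1] → run H
t=7: vr[D=1447/423 F=1679/655 H=1359/335] → run F
t=8: vr[D=1447/423 F=2703/655 H=1359/335] → run D
t=9: vr[D=2471/423 F=2703/655 H=1359/335] → run H
t=10: vr[D=2471/423 F=2703/655 H=2383/335] → run F
t=11: vr[D=2471/423 F=3727/655 H=2383/335] → run F
t=12: vr[D=2471/423 F=4751/655 H=2383/335] → run D
t=13: vr[D=1165/141 F=4751/655 H=2383/335] → run H
t=14: vr[D=1165/141 F=4751/655 H=3407/335] → run F
t=15: vr[D=1165/141 F=1155/131 H=3407/335] → run D
t=16: vr[D=4519/423 F=1155/131 H=3407/335] → run F
t=17: vr[D=4519/423 F=6799/655 H=3407/335] → run H
t=18: vr[D=4519/423 F=6799/655 H=4431/335] → run F
t=19: vr[D=4519/423 F=7823/655 H=4431/335] → run D
t=20: vr[D=5543/423 F=7823/655 H=4431/335] → run F
t=21: vr[D=5543/423 H=4431/335] → run D
t=22: vr[D=2189/141 H=4431/335] → run H
t=23: vr[D=2189/141 H=1091/67] → run D
t=24: vr[D=7591/423 H=1091/67] → run H
t=25: vr[D=7591/423 H=6479/335] → run D
t=26: vr[H=6479/335] → run H
t=27: (idle)
t=28: (idle)
t=29: (idle)
t=30: (idle)
t=31: (idle)

context switches = 26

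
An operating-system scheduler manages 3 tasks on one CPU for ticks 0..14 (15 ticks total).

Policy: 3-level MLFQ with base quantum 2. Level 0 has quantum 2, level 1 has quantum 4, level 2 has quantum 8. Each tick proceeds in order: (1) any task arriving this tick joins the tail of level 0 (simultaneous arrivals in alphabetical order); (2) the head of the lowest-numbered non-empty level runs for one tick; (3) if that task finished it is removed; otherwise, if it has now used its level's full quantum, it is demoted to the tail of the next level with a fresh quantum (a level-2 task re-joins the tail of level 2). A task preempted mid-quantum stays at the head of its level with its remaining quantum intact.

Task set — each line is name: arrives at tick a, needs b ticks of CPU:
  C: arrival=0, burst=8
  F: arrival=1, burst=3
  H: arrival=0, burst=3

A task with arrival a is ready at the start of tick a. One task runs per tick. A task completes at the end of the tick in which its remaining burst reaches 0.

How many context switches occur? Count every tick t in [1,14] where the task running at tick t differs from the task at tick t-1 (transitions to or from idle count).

t=0: L0/L1/L2 = CH/-/- → run C
t=1: L0/L1/L2 = CHF/-/- → run C
t=2: L0/L1/L2 = HF/C/- → run H
t=3: L0/L1/L2 = HF/C/- → run H
t=4: L0/L1/L2 = F/CH/- → run F
t=5: L0/L1/L2 = F/CH/- → run F
t=6: L0/L1/L2 = -/CHF/- → run C
t=7: L0/L1/L2 = -/CHF/- → run C
t=8: L0/L1/L2 = -/CHF/- → run C
t=9: L0/L1/L2 = -/CHF/- → run C
t=10: L0/L1/L2 = -/HF/C → run H
t=11: L0/L1/L2 = -/F/C → run F
t=12: L0/L1/L2 = -/-/C → run C
t=13: L0/L1/L2 = -/-/C → run C
t=14: (idle)

context switches = 7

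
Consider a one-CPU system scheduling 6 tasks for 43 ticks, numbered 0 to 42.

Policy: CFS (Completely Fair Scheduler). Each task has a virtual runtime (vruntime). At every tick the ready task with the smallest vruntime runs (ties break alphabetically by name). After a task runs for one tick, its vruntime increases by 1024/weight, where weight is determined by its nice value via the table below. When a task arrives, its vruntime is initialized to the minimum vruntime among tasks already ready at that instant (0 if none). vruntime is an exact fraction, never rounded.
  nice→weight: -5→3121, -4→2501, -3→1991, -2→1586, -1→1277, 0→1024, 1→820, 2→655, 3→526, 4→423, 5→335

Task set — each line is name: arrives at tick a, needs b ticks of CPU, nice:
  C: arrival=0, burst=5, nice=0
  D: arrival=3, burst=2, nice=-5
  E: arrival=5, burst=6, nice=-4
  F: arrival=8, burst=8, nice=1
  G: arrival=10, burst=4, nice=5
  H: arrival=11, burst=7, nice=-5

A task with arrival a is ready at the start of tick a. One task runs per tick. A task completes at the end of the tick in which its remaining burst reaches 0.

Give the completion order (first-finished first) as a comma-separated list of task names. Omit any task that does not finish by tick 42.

t=0: vr[C=0] → run C
t=1: vr[C=1] → run C
t=2: vr[C=2] → run C
t=3: vr[C=3 D=3] → run C
t=4: vr[C=4 D=3] → run D
t=5: vr[C=4 D=10387/3121 E=10387/3121] → run D
t=6: vr[C=4 E=10387/3121] → run E
t=7: vr[C=4 E=29173791/7805621] → run E
t=8: vr[C=4 E=32369695/7805621 F=4] → run C
t=9: vr[E=32369695/7805621 F=4] → run F
t=10: vr[E=32369695/7805621 F=1076/205 G=32369695/7805621] → run E
t=11: vr[E=35565599/7805621 F=1076/205 G=32369695/7805621 H=32369695/7805621] → run G
t=12: vr[E=35565599/7805621 F=1076/205 G=18836803729/2614883035 H=32369695/7805621] → run H
t=13: vr[E=35565599/7805621 F=1076/205 G=18836803729/2614883035 H=34930719/7805621] → run H
t=14: vr[E=35565599/7805621 F=1076/205 G=18836803729/2614883035 H=37491743/7805621] → run E
t=15: vr[E=38761503/7805621 F=1076/205 G=18836803729/2614883035 H=37491743/7805621] → run H
t=16: vr[E=38761503/7805621 F=1076/205 G=18836803729/2614883035 H=40052767/7805621] → run E
t=17: vr[E=41957407/7805621 F=1076/205 G=18836803729/2614883035 H=40052767/7805621] → run H
t=18: vr[E=41957407/7805621 F=1076/205 G=18836803729/2614883035 H=42613791/7805621] → run F
t=19: vr[E=41957407/7805621 F=1332/205 G=18836803729/2614883035 H=42613791/7805621] → run E
t=20: vr[F=1332/205 G=18836803729/2614883035 H=42613791/7805621] → run H
t=21: vr[F=1332/205 G=18836803729/2614883035 H=45174815/7805621] → run H
t=22: vr[F=1332/205 G=18836803729/2614883035 H=47735839/7805621] → run H
t=23: vr[F=1332/205 G=18836803729/2614883035] → run F
t=24: vr[F=1588/205 G=18836803729/2614883035] → run G
t=25: vr[F=1588/205 G=26829759633/2614883035] → run F
t=26: vr[F=1844/205 G=26829759633/2614883035] → run F
t=27: vr[F=420/41 G=26829759633/2614883035] → run F
t=28: vr[F=2356/205 G=26829759633/2614883035] → run G
t=29: vr[F=2356/205 G=34822715537/2614883035] → run F
t=30: vr[F=2612/205 G=34822715537/2614883035] → run F
t=31: vr[G=34822715537/2614883035] → run G
t=32: (idle)
t=33: (idle)
t=34: (idle)
t=35: (idle)
t=36: (idle)
t=37: (idle)
t=38: (idle)
t=39: (idle)
t=40: (idle)
t=41: (idle)
t=42: (idle)

completion order = D, C, E, H, F, G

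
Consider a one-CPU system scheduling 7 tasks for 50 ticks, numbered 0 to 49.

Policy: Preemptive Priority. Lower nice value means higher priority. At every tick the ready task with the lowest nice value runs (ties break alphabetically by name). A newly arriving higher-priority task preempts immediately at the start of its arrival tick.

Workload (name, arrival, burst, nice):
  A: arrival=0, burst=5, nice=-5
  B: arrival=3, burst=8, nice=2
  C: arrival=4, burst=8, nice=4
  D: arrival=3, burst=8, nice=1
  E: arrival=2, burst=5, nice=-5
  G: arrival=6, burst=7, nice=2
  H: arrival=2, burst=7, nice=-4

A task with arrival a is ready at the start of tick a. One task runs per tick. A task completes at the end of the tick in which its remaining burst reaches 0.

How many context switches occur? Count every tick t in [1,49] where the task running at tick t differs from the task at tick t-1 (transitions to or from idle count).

context switches = 7

t=0: ready={A} → run A
t=1: ready={A} → run A
t=2: ready={A,E,H} → run A
t=3: ready={A,B,D,E,H} → run A
t=4: ready={A,B,C,D,E,H} → run A
t=5: ready={B,C,D,E,H} → run E
t=6: ready={B,C,D,E,G,H} → run E
t=7: ready={B,C,D,E,G,H} → run E
t=8: ready={B,C,D,E,G,H} → run E
t=9: ready={B,C,D,E,G,H} → run E
t=10: ready={B,C,D,G,H} → run H
t=11: ready={B,C,D,G,H} → run H
t=12: ready={B,C,D,G,H} → run H
t=13: ready={B,C,D,G,H} → run H
t=14: ready={B,C,D,G,H} → run H
t=15: ready={B,C,D,G,H} → run H
t=16: ready={B,C,D,G,H} → run H
t=17: ready={B,C,D,G} → run D
t=18: ready={B,C,D,G} → run D
t=19: ready={B,C,D,G} → run D
t=20: ready={B,C,D,G} → run D
t=21: ready={B,C,D,G} → run D
t=22: ready={B,C,D,G} → run D
t=23: ready={B,C,D,G} → run D
t=24: ready={B,C,D,G} → run D
t=25: ready={B,C,G} → run B
t=26: ready={B,C,G} → run B
t=27: ready={B,C,G} → run B
t=28: ready={B,C,G} → run B
t=29: ready={B,C,G} → run B
t=30: ready={B,C,G} → run B
t=31: ready={B,C,G} → run B
t=32: ready={B,C,G} → run B
t=33: ready={C,G} → run G
t=34: ready={C,G} → run G
t=35: ready={C,G} → run G
t=36: ready={C,G} → run G
t=37: ready={C,G} → run G
t=38: ready={C,G} → run G
t=39: ready={C,G} → run G
t=40: ready={C} → run C
t=41: ready={C} → run C
t=42: ready={C} → run C
t=43: ready={C} → run C
t=44: ready={C} → run C
t=45: ready={C} → run C
t=46: ready={C} → run C
t=47: ready={C} → run C
t=48: (idle)
t=49: (idle)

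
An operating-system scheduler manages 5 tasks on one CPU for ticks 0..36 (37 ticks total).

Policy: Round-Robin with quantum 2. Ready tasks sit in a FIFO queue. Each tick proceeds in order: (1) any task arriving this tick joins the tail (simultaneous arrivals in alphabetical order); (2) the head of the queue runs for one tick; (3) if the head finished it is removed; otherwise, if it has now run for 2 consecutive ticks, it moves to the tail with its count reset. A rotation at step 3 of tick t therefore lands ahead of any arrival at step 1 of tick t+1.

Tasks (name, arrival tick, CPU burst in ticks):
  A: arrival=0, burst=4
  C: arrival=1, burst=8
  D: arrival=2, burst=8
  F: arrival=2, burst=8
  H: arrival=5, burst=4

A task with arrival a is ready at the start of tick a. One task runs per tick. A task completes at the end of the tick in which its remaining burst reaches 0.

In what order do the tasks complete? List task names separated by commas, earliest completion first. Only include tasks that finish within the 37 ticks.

completion order = A, H, C, D, F

t=0: queue=[A] q_used=0 → run A
t=1: queue=[A,C] q_used=1 → run A
t=2: queue=[C,A,D,F] q_used=0 → run C
t=3: queue=[C,A,D,F] q_used=1 → run C
t=4: queue=[A,D,F,C] q_used=0 → run A
t=5: queue=[A,D,F,C,H] q_used=1 → run A
t=6: queue=[D,F,C,H] q_used=0 → run D
t=7: queue=[D,F,C,H] q_used=1 → run D
t=8: queue=[F,C,H,D] q_used=0 → run F
t=9: queue=[F,C,H,D] q_used=1 → run F
t=10: queue=[C,H,D,F] q_used=0 → run C
t=11: queue=[C,H,D,F] q_used=1 → run C
t=12: queue=[H,D,F,C] q_used=0 → run H
t=13: queue=[H,D,F,C] q_used=1 → run H
t=14: queue=[D,F,C,H] q_used=0 → run D
t=15: queue=[D,F,C,H] q_used=1 → run D
t=16: queue=[F,C,H,D] q_used=0 → run F
t=17: queue=[F,C,H,D] q_used=1 → run F
t=18: queue=[C,H,D,F] q_used=0 → run C
t=19: queue=[C,H,D,F] q_used=1 → run C
t=20: queue=[H,D,F,C] q_used=0 → run H
t=21: queue=[H,D,F,C] q_used=1 → run H
t=22: queue=[D,F,C] q_used=0 → run D
t=23: queue=[D,F,C] q_used=1 → run D
t=24: queue=[F,C,D] q_used=0 → run F
t=25: queue=[F,C,D] q_used=1 → run F
t=26: queue=[C,D,F] q_used=0 → run C
t=27: queue=[C,D,F] q_used=1 → run C
t=28: queue=[D,F] q_used=0 → run D
t=29: queue=[D,F] q_used=1 → run D
t=30: queue=[F] q_used=0 → run F
t=31: queue=[F] q_used=1 → run F
t=32: (idle)
t=33: (idle)
t=34: (idle)
t=35: (idle)
t=36: (idle)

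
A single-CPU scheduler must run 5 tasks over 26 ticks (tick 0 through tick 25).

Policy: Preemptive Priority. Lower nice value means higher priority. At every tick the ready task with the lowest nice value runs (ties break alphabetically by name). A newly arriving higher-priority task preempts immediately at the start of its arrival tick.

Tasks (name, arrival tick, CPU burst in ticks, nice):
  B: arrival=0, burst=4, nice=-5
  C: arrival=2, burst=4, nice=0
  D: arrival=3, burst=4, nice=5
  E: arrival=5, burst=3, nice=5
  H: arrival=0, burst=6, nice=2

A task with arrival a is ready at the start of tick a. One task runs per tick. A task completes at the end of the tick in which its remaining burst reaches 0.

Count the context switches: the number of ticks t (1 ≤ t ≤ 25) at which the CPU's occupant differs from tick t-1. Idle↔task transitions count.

context switches = 5

t=0: ready={B,H} → run B
t=1: ready={B,H} → run B
t=2: ready={B,C,H} → run B
t=3: ready={B,C,D,H} → run B
t=4: ready={C,D,H} → run C
t=5: ready={C,D,E,H} → run C
t=6: ready={C,D,E,H} → run C
t=7: ready={C,D,E,H} → run C
t=8: ready={D,E,H} → run H
t=9: ready={D,E,H} → run H
t=10: ready={D,E,H} → run H
t=11: ready={D,E,H} → run H
t=12: ready={D,E,H} → run H
t=13: ready={D,E,H} → run H
t=14: ready={D,E} → run D
t=15: ready={D,E} → run D
t=16: ready={D,E} → run D
t=17: ready={D,E} → run D
t=18: ready={E} → run E
t=19: ready={E} → run E
t=20: ready={E} → run E
t=21: (idle)
t=22: (idle)
t=23: (idle)
t=24: (idle)
t=25: (idle)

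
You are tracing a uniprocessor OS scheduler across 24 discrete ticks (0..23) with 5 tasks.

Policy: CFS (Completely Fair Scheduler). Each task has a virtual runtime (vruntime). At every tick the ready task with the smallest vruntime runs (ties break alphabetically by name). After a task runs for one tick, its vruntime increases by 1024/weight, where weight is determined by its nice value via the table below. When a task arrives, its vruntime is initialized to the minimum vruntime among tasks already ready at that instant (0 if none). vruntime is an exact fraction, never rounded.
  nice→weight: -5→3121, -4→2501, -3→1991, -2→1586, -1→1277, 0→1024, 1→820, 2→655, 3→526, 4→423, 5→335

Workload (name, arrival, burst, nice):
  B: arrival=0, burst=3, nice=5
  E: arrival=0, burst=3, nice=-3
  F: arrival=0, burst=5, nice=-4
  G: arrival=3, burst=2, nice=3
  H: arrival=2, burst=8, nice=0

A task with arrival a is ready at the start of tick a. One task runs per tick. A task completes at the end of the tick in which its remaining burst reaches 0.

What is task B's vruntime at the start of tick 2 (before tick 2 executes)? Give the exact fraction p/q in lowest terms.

vruntime(B, start of tick 2) = 1024/335

t=0: vr[B=0 E=0 F=0] → run B
t=1: vr[B=1024/335 E=0 F=0] → run E
t=2: vr[B=1024/335 E=1024/1991 F=0 H=0] → run F
t=3: vr[B=1024/335 E=1024/1991 F=1024/2501 G=0 H=0] → run G
t=4: vr[B=1024/335 E=1024/1991 F=1024/2501 G=512/263 H=0] → run H
t=5: vr[B=1024/335 E=1024/1991 F=1024/2501 G=512/263 H=1] → run F
t=6: vr[B=1024/335 E=1024/1991 F=2048/2501 G=512/263 H=1] → run E
t=7: vr[B=1024/335 E=2048/1991 F=2048/2501 G=512/263 H=1] → run F
t=8: vr[B=1024/335 E=2048/1991 F=3072/2501 G=512/263 H=1] → run H
t=9: vr[B=1024/335 E=2048/1991 F=3072/2501 G=512/263 H=2] → run E
t=10: vr[B=1024/335 F=3072/2501 G=512/263 H=2] → run F
t=11: vr[B=1024/335 F=4096/2501 G=512/263 H=2] → run F
t=12: vr[B=1024/335 G=512/263 H=2] → run G
t=13: vr[B=1024/335 H=2] → run H
t=14: vr[B=1024/335 H=3] → run H
t=15: vr[B=1024/335 H=4] → run B
t=16: vr[B=2048/335 H=4] → run H
t=17: vr[B=2048/335 H=5] → run H
t=18: vr[B=2048/335 H=6] → run H
t=19: vr[B=2048/335 H=7] → run B
t=20: vr[H=7] → run H
t=21: (idle)
t=22: (idle)
t=23: (idle)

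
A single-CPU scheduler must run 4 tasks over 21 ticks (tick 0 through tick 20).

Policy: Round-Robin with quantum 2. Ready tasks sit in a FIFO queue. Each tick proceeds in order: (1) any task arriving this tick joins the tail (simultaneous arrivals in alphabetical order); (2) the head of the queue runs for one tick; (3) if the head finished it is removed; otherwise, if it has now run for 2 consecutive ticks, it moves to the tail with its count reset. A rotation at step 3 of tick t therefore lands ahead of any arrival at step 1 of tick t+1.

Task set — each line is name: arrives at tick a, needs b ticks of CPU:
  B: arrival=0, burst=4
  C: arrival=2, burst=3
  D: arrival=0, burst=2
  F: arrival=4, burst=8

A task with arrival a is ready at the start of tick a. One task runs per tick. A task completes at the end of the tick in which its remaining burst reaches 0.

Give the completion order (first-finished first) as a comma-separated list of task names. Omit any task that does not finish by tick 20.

completion order = D, B, C, F

t=0: queue=[B,D] q_used=0 → run B
t=1: queue=[B,D] q_used=1 → run B
t=2: queue=[D,B,C] q_used=0 → run D
t=3: queue=[D,B,C] q_used=1 → run D
t=4: queue=[B,C,F] q_used=0 → run B
t=5: queue=[B,C,F] q_used=1 → run B
t=6: queue=[C,F] q_used=0 → run C
t=7: queue=[C,F] q_used=1 → run C
t=8: queue=[F,C] q_used=0 → run F
t=9: queue=[F,C] q_used=1 → run F
t=10: queue=[C,F] q_used=0 → run C
t=11: queue=[F] q_used=0 → run F
t=12: queue=[F] q_used=1 → run F
t=13: queue=[F] q_used=0 → run F
t=14: queue=[F] q_used=1 → run F
t=15: queue=[F] q_used=0 → run F
t=16: queue=[F] q_used=1 → run F
t=17: (idle)
t=18: (idle)
t=19: (idle)
t=20: (idle)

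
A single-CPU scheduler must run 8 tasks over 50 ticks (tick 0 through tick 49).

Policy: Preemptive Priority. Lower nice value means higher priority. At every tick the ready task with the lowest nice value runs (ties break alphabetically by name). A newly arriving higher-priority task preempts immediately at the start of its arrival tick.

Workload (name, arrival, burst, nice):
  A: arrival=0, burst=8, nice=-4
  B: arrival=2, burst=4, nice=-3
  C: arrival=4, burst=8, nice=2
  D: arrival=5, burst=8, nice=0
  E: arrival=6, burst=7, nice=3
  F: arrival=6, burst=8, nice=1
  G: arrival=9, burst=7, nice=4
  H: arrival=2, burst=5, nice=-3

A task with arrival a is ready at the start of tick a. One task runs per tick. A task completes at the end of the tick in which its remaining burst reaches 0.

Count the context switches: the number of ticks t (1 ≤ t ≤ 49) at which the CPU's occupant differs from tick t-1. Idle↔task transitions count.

context switches = 7

t=0: ready={A} → run A
t=1: ready={A} → run A
t=2: ready={A,B,H} → run A
t=3: ready={A,B,H} → run A
t=4: ready={A,B,C,H} → run A
t=5: ready={A,B,C,D,H} → run A
t=6: ready={A,B,C,D,E,F,H} → run A
t=7: ready={A,B,C,D,E,F,H} → run A
t=8: ready={B,C,D,E,F,H} → run B
t=9: ready={B,C,D,E,F,G,H} → run B
t=10: ready={B,C,D,E,F,G,H} → run B
t=11: ready={B,C,D,E,F,G,H} → run B
t=12: ready={C,D,E,F,G,H} → run H
t=13: ready={C,D,E,F,G,H} → run H
t=14: ready={C,D,E,F,G,H} → run H
t=15: ready={C,D,E,F,G,H} → run H
t=16: ready={C,D,E,F,G,H} → run H
t=17: ready={C,D,E,F,G} → run D
t=18: ready={C,D,E,F,G} → run D
t=19: ready={C,D,E,F,G} → run D
t=20: ready={C,D,E,F,G} → run D
t=21: ready={C,D,E,F,G} → run D
t=22: ready={C,D,E,F,G} → run D
t=23: ready={C,D,E,F,G} → run D
t=24: ready={C,D,E,F,G} → run D
t=25: ready={C,E,F,G} → run F
t=26: ready={C,E,F,G} → run F
t=27: ready={C,E,F,G} → run F
t=28: ready={C,E,F,G} → run F
t=29: ready={C,E,F,G} → run F
t=30: ready={C,E,F,G} → run F
t=31: ready={C,E,F,G} → run F
t=32: ready={C,E,F,G} → run F
t=33: ready={C,E,G} → run C
t=34: ready={C,E,G} → run C
t=35: ready={C,E,G} → run C
t=36: ready={C,E,G} → run C
t=37: ready={C,E,G} → run C
t=38: ready={C,E,G} → run C
t=39: ready={C,E,G} → run C
t=40: ready={C,E,G} → run C
t=41: ready={E,G} → run E
t=42: ready={E,G} → run E
t=43: ready={E,G} → run E
t=44: ready={E,G} → run E
t=45: ready={E,G} → run E
t=46: ready={E,G} → run E
t=47: ready={E,G} → run E
t=48: ready={G} → run G
t=49: ready={G} → run G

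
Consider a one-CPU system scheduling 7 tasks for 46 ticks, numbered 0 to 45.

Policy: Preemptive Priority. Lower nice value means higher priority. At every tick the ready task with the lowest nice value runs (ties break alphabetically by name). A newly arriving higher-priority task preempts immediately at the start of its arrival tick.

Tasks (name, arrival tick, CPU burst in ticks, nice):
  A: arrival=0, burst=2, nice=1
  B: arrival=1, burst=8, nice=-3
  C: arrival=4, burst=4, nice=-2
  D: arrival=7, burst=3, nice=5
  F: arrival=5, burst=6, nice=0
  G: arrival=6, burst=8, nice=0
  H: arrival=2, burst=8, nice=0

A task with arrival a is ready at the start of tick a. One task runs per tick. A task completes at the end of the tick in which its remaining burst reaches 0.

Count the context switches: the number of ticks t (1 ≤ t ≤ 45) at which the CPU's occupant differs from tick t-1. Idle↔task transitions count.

context switches = 8

t=0: ready={A} → run A
t=1: ready={A,B} → run B
t=2: ready={A,B,H} → run B
t=3: ready={A,B,H} → run B
t=4: ready={A,B,C,H} → run B
t=5: ready={A,B,C,F,H} → run B
t=6: ready={A,B,C,F,G,H} → run B
t=7: ready={A,B,C,D,F,G,H} → run B
t=8: ready={A,B,C,D,F,G,H} → run B
t=9: ready={A,C,D,F,G,H} → run C
t=10: ready={A,C,D,F,G,H} → run C
t=11: ready={A,C,D,F,G,H} → run C
t=12: ready={A,C,D,F,G,H} → run C
t=13: ready={A,D,F,G,H} → run F
t=14: ready={A,D,F,G,H} → run F
t=15: ready={A,D,F,G,H} → run F
t=16: ready={A,D,F,G,H} → run F
t=17: ready={A,D,F,G,H} → run F
t=18: ready={A,D,F,G,H} → run F
t=19: ready={A,D,G,H} → run G
t=20: ready={A,D,G,H} → run G
t=21: ready={A,D,G,H} → run G
t=22: ready={A,D,G,H} → run G
t=23: ready={A,D,G,H} → run G
t=24: ready={A,D,G,H} → run G
t=25: ready={A,D,G,H} → run G
t=26: ready={A,D,G,H} → run G
t=27: ready={A,D,H} → run H
t=28: ready={A,D,H} → run H
t=29: ready={A,D,H} → run H
t=30: ready={A,D,H} → run H
t=31: ready={A,D,H} → run H
t=32: ready={A,D,H} → run H
t=33: ready={A,D,H} → run H
t=34: ready={A,D,H} → run H
t=35: ready={A,D} → run A
t=36: ready={D} → run D
t=37: ready={D} → run D
t=38: ready={D} → run D
t=39: (idle)
t=40: (idle)
t=41: (idle)
t=42: (idle)
t=43: (idle)
t=44: (idle)
t=45: (idle)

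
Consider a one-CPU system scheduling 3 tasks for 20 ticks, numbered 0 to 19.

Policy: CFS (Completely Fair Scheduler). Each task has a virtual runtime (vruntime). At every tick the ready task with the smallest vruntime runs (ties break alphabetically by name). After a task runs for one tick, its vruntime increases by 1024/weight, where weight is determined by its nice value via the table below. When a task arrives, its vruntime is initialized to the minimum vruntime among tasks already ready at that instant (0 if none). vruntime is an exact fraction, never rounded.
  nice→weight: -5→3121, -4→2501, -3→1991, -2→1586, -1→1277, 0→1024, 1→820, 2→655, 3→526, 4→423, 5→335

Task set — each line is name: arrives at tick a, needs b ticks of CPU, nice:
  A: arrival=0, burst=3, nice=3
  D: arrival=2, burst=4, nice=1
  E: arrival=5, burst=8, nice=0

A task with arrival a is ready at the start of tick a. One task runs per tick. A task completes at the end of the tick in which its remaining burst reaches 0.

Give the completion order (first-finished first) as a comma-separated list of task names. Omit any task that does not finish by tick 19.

t=0: vr[A=0] → run A
t=1: vr[A=512/263] → run A
t=2: vr[A=1024/263 D=1024/263] → run A
t=3: vr[D=1024/263] → run D
t=4: vr[D=277248/53915] → run D
t=5: vr[D=344576/53915 E=344576/53915] → run D
t=6: vr[D=411904/53915 E=344576/53915] → run E
t=7: vr[D=411904/53915 E=398491/53915] → run E
t=8: vr[D=411904/53915 E=452406/53915] → run D
t=9: vr[E=452406/53915] → run E
t=10: vr[E=506321/53915] → run E
t=11: vr[E=560236/53915] → run E
t=12: vr[E=614151/53915] → run E
t=13: vr[E=668066/53915] → run E
t=14: vr[E=721981/53915] → run E
t=15: (idle)
t=16: (idle)
t=17: (idle)
t=18: (idle)
t=19: (idle)

completion order = A, D, E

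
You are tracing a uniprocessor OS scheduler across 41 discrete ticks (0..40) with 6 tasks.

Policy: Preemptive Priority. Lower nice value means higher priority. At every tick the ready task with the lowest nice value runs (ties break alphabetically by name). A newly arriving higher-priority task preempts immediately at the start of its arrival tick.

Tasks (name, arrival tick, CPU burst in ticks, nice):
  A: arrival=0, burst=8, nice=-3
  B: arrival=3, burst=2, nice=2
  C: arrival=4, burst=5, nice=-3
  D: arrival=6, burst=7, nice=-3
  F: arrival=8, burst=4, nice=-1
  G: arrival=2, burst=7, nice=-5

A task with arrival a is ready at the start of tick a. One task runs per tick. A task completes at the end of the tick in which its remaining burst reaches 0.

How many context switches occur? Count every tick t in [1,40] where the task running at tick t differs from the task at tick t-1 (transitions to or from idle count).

context switches = 7

t=0: ready={A} → run A
t=1: ready={A} → run A
t=2: ready={A,G} → run G
t=3: ready={A,B,G} → run G
t=4: ready={A,B,C,G} → run G
t=5: ready={A,B,C,G} → run G
t=6: ready={A,B,C,D,G} → run G
t=7: ready={A,B,C,D,G} → run G
t=8: ready={A,B,C,D,F,G} → run G
t=9: ready={A,B,C,D,F} → run A
t=10: ready={A,B,C,D,F} → run A
t=11: ready={A,B,C,D,F} → run A
t=12: ready={A,B,C,D,F} → run A
t=13: ready={A,B,C,D,F} → run A
t=14: ready={A,B,C,D,F} → run A
t=15: ready={B,C,D,F} → run C
t=16: ready={B,C,D,F} → run C
t=17: ready={B,C,D,F} → run C
t=18: ready={B,C,D,F} → run C
t=19: ready={B,C,D,F} → run C
t=20: ready={B,D,F} → run D
t=21: ready={B,D,F} → run D
t=22: ready={B,D,F} → run D
t=23: ready={B,D,F} → run D
t=24: ready={B,D,F} → run D
t=25: ready={B,D,F} → run D
t=26: ready={B,D,F} → run D
t=27: ready={B,F} → run F
t=28: ready={B,F} → run F
t=29: ready={B,F} → run F
t=30: ready={B,F} → run F
t=31: ready={B} → run B
t=32: ready={B} → run B
t=33: (idle)
t=34: (idle)
t=35: (idle)
t=36: (idle)
t=37: (idle)
t=38: (idle)
t=39: (idle)
t=40: (idle)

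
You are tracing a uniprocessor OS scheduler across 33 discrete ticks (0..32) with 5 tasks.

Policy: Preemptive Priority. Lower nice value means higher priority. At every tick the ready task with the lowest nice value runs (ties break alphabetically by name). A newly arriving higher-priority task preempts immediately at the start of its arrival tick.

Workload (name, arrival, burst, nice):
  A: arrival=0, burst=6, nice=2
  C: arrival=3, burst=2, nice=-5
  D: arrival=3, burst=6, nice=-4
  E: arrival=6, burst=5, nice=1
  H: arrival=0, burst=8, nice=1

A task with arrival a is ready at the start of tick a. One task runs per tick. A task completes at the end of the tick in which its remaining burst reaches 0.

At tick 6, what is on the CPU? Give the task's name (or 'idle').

t=0: ready={A,H} → run H
t=1: ready={A,H} → run H
t=2: ready={A,H} → run H
t=3: ready={A,C,D,H} → run C
t=4: ready={A,C,D,H} → run C
t=5: ready={A,D,H} → run D
t=6: ready={A,D,E,H} → run D
t=7: ready={A,D,E,H} → run D
t=8: ready={A,D,E,H} → run D
t=9: ready={A,D,E,H} → run D
t=10: ready={A,D,E,H} → run D
t=11: ready={A,E,H} → run E
t=12: ready={A,E,H} → run E
t=13: ready={A,E,H} → run E
t=14: ready={A,E,H} → run E
t=15: ready={A,E,H} → run E
t=16: ready={A,H} → run H
t=17: ready={A,H} → run H
t=18: ready={A,H} → run H
t=19: ready={A,H} → run H
t=20: ready={A,H} → run H
t=21: ready={A} → run A
t=22: ready={A} → run A
t=23: ready={A} → run A
t=24: ready={A} → run A
t=25: ready={A} → run A
t=26: ready={A} → run A
t=27: (idle)
t=28: (idle)
t=29: (idle)
t=30: (idle)
t=31: (idle)
t=32: (idle)

running at tick 6 = D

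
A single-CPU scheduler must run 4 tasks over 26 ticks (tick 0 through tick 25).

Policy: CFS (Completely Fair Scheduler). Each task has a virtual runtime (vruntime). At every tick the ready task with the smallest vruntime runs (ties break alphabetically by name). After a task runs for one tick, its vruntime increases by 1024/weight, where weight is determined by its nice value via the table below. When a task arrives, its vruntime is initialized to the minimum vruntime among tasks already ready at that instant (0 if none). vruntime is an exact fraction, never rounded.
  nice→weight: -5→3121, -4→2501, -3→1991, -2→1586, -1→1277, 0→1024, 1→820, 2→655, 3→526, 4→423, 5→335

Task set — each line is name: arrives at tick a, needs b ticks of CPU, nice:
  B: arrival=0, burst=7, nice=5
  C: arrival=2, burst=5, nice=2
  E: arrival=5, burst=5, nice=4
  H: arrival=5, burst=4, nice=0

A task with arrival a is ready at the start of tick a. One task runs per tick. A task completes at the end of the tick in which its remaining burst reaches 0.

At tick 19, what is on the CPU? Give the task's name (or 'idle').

running at tick 19 = B

t=0: vr[B=0] → run B
t=1: vr[B=1024/335] → run B
t=2: vr[B=2048/335 C=2048/335] → run B
t=3: vr[B=3072/335 C=2048/335] → run C
t=4: vr[B=3072/335 C=336896/43885] → run C
t=5: vr[B=3072/335 C=405504/43885 E=3072/335 H=3072/335] → run B
t=6: vr[B=4096/335 C=405504/43885 E=3072/335 H=3072/335] → run E
t=7: vr[B=4096/335 C=405504/43885 E=1642496/141705 H=3072/335] → run H
t=8: vr[B=4096/335 C=405504/43885 E=1642496/141705 H=3407/335] → run C
t=9: vr[B=4096/335 C=474112/43885 E=1642496/141705 H=3407/335] → run H
t=10: vr[B=4096/335 C=474112/43885 E=1642496/141705 H=3742/335] → run C
t=11: vr[B=4096/335 C=108544/8777 E=1642496/141705 H=3742/335] → run H
t=12: vr[B=4096/335 C=108544/8777 E=1642496/141705 H=4077/335] → run E
t=13: vr[B=4096/335 C=108544/8777 E=1985536/141705 H=4077/335] → run H
t=14: vr[B=4096/335 C=108544/8777 E=1985536/141705] → run B
t=15: vr[B=1024/67 C=108544/8777 E=1985536/141705] → run C
t=16: vr[B=1024/67 E=1985536/141705] → run E
t=17: vr[B=1024/67 E=776192/47235] → run B
t=18: vr[B=6144/335 E=776192/47235] → run E
t=19: vr[B=6144/335 E=2671616/141705] → run B
t=20: vr[E=2671616/141705] → run E
t=21: (idle)
t=22: (idle)
t=23: (idle)
t=24: (idle)
t=25: (idle)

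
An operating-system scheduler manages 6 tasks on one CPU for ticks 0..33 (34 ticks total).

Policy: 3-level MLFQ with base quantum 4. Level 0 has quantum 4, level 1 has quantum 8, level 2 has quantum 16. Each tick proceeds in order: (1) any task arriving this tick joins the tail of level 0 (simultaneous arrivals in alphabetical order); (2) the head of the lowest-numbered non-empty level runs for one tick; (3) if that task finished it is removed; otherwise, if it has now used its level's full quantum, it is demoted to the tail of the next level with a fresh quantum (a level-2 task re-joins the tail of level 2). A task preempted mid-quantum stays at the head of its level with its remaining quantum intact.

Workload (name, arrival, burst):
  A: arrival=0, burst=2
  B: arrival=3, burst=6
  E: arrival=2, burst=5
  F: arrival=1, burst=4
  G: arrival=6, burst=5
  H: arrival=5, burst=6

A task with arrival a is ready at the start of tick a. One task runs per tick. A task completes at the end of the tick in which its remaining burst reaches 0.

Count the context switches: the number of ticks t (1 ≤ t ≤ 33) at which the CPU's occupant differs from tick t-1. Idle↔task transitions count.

t=0: L0/L1/L2 = A/-/- → run A
t=1: L0/L1/L2 = AF/-/- → run A
t=2: L0/L1/L2 = FE/-/- → run F
t=3: L0/L1/L2 = FEB/-/- → run F
t=4: L0/L1/L2 = FEB/-/- → run F
t=5: L0/L1/L2 = FEBH/-/- → run F
t=6: L0/L1/L2 = EBHG/-/- → run E
t=7: L0/L1/L2 = EBHG/-/- → run E
t=8: L0/L1/L2 = EBHG/-/- → run E
t=9: L0/L1/L2 = EBHG/-/- → run E
t=10: L0/L1/L2 = BHG/E/- → run B
t=11: L0/L1/L2 = BHG/E/- → run B
t=12: L0/L1/L2 = BHG/E/- → run B
t=13: L0/L1/L2 = BHG/E/- → run B
t=14: L0/L1/L2 = HG/EB/- → run H
t=15: L0/L1/L2 = HG/EB/- → run H
t=16: L0/L1/L2 = HG/EB/- → run H
t=17: L0/L1/L2 = HG/EB/- → run H
t=18: L0/L1/L2 = G/EBH/- → run G
t=19: L0/L1/L2 = G/EBH/- → run G
t=20: L0/L1/L2 = G/EBH/- → run G
t=21: L0/L1/L2 = G/EBH/- → run G
t=22: L0/L1/L2 = -/EBHG/- → run E
t=23: L0/L1/L2 = -/BHG/- → run B
t=24: L0/L1/L2 = -/BHG/- → run B
t=25: L0/L1/L2 = -/HG/- → run H
t=26: L0/L1/L2 = -/HG/- → run H
t=27: L0/L1/L2 = -/G/- → run G
t=28: (idle)
t=29: (idle)
t=30: (idle)
t=31: (idle)
t=32: (idle)
t=33: (idle)

context switches = 10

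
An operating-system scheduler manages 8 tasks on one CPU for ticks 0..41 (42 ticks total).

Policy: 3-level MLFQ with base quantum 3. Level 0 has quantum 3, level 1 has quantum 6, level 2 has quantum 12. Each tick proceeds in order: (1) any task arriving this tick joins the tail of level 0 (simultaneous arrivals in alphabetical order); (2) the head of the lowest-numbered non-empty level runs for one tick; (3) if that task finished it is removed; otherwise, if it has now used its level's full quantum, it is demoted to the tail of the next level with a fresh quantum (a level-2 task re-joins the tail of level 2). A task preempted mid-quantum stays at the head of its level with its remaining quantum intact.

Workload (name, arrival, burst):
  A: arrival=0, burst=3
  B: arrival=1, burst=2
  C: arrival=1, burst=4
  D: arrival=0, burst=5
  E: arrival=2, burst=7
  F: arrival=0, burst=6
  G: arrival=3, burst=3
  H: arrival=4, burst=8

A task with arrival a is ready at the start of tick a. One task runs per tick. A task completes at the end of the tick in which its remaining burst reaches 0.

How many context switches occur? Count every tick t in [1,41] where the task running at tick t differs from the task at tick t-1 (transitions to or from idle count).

context switches = 13

t=0: L0/L1/L2 = ADF/-/- → run A
t=1: L0/L1/L2 = ADFBC/-/- → run A
t=2: L0/L1/L2 = ADFBCE/-/- → run A
t=3: L0/L1/L2 = DFBCEG/-/- → run D
t=4: L0/L1/L2 = DFBCEGH/-/- → run D
t=5: L0/L1/L2 = DFBCEGH/-/- → run D
t=6: L0/L1/L2 = FBCEGH/D/- → run F
t=7: L0/L1/L2 = FBCEGH/D/- → run F
t=8: L0/L1/L2 = FBCEGH/D/- → run F
t=9: L0/L1/L2 = BCEGH/DF/- → run B
t=10: L0/L1/L2 = BCEGH/DF/- → run B
t=11: L0/L1/L2 = CEGH/DF/- → run C
t=12: L0/L1/L2 = CEGH/DF/- → run C
t=13: L0/L1/L2 = CEGH/DF/- → run C
t=14: L0/L1/L2 = EGH/DFC/- → run E
t=15: L0/L1/L2 = EGH/DFC/- → run E
t=16: L0/L1/L2 = EGH/DFC/- → run E
t=17: L0/L1/L2 = GH/DFCE/- → run G
t=18: L0/L1/L2 = GH/DFCE/- → run G
t=19: L0/L1/L2 = GH/DFCE/- → run G
t=20: L0/L1/L2 = H/DFCE/- → run H
t=21: L0/L1/L2 = H/DFCE/- → run H
t=22: L0/L1/L2 = H/DFCE/- → run H
t=23: L0/L1/L2 = -/DFCEH/- → run D
t=24: L0/L1/L2 = -/DFCEH/- → run D
t=25: L0/L1/L2 = -/FCEH/- → run F
t=26: L0/L1/L2 = -/FCEH/- → run F
t=27: L0/L1/L2 = -/FCEH/- → run F
t=28: L0/L1/L2 = -/CEH/- → run C
t=29: L0/L1/L2 = -/EH/- → run E
t=30: L0/L1/L2 = -/EH/- → run E
t=31: L0/L1/L2 = -/EH/- → run E
t=32: L0/L1/L2 = -/EH/- → run E
t=33: L0/L1/L2 = -/H/- → run H
t=34: L0/L1/L2 = -/H/- → run H
t=35: L0/L1/L2 = -/H/- → run H
t=36: L0/L1/L2 = -/H/- → run H
t=37: L0/L1/L2 = -/H/- → run H
t=38: (idle)
t=39: (idle)
t=40: (idle)
t=41: (idle)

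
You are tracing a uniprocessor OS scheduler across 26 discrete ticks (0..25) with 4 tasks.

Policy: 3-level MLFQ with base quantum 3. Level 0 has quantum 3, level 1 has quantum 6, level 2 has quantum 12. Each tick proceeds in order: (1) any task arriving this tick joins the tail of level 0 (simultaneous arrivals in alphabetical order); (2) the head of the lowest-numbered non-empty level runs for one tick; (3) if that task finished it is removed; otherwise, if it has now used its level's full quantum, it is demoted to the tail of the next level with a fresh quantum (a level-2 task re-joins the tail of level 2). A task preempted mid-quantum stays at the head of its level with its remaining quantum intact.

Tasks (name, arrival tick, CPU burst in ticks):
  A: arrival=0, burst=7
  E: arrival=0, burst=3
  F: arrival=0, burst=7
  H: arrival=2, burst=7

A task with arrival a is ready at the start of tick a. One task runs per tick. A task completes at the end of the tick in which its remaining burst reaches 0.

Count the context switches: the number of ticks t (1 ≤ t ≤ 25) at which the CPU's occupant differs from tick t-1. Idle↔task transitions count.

t=0: L0/L1/L2 = AEF/-/- → run A
t=1: L0/L1/L2 = AEF/-/- → run A
t=2: L0/L1/L2 = AEFH/-/- → run A
t=3: L0/L1/L2 = EFH/A/- → run E
t=4: L0/L1/L2 = EFH/A/- → run E
t=5: L0/L1/L2 = EFH/A/- → run E
t=6: L0/L1/L2 = FH/A/- → run F
t=7: L0/L1/L2 = FH/A/- → run F
t=8: L0/L1/L2 = FH/A/- → run F
t=9: L0/L1/L2 = H/AF/- → run H
t=10: L0/L1/L2 = H/AF/- → run H
t=11: L0/L1/L2 = H/AF/- → run H
t=12: L0/L1/L2 = -/AFH/- → run A
t=13: L0/L1/L2 = -/AFH/- → run A
t=14: L0/L1/L2 = -/AFH/- → run A
t=15: L0/L1/L2 = -/AFH/- → run A
t=16: L0/L1/L2 = -/FH/- → run F
t=17: L0/L1/L2 = -/FH/- → run F
t=18: L0/L1/L2 = -/FH/- → run F
t=19: L0/L1/L2 = -/FH/- → run F
t=20: L0/L1/L2 = -/H/- → run H
t=21: L0/L1/L2 = -/H/- → run H
t=22: L0/L1/L2 = -/H/- → run H
t=23: L0/L1/L2 = -/H/- → run H
t=24: (idle)
t=25: (idle)

context switches = 7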